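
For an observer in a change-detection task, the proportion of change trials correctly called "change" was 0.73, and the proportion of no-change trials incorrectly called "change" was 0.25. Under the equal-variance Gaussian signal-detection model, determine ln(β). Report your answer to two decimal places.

z(H) = z(0.73) = 0.613
z(FA) = z(0.25) = -0.674
ln β = −½·[z(H)² − z(FA)²] = −0.5 × (0.376 − 0.454) = 0.039

ln β = 0.04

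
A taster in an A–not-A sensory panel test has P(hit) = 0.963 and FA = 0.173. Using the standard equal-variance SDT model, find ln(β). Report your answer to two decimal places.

Φ⁻¹(H) = 1.787
Φ⁻¹(FA) = -0.942
ln β = −½·[z(H)² − z(FA)²] = −0.5 × (3.193 − 0.887) = -1.153

ln β = -1.15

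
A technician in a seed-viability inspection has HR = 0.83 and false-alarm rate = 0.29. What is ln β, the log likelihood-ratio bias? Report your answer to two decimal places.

z(0.83) = 0.954, z(0.29) = -0.553
ln β = −½·[z(H)² − z(FA)²] = −0.5 × (0.910 − 0.306) = -0.302

ln β = -0.30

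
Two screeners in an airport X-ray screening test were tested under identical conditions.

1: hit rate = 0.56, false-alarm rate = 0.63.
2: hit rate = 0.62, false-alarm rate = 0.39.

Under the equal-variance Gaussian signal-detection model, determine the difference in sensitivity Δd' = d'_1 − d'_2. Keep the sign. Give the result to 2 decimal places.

Δd' = -0.77

1: z(0.56) = 0.151, z(0.63) = 0.332, d' = -0.181
2: z(0.62) = 0.305, z(0.39) = -0.279, d' = 0.584
Δd' = d'_1 − d'_2 = -0.181 − 0.584 = -0.765
2 has the higher sensitivity.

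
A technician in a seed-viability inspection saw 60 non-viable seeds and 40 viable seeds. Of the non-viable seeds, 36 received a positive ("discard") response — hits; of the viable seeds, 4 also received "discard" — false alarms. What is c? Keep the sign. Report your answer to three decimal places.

H = 36/60 = 0.6000
FA = 4/40 = 0.1000
Φ⁻¹(0.6000) = 0.2533, Φ⁻¹(0.1000) = -1.2816
c = −½·[z(H) + z(FA)] = −0.5 × (0.2533 + (-1.2816)) = 0.51415

c = 0.514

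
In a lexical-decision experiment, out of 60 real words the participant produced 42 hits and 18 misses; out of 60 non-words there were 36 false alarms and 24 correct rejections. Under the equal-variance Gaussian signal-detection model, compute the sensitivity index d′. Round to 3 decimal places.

d′ = 0.271

H = 42/60 = 0.7000
FA = 36/60 = 0.6000
z(H) = z(0.7000) = 0.5244
z(FA) = z(0.6000) = 0.2533
d' = z(H) − z(FA) = 0.5244 − 0.2533 = 0.2711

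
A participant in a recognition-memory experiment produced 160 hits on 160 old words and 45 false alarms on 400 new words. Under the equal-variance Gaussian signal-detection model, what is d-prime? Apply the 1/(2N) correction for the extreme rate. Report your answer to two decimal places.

The hit rate is 160/160 = 1, so apply the 1/(2N) correction: H → 1 − 1/(2·160) = 0.99687.
z(H) = z(0.99687) = 2.734
z(FA) = z(0.11250) = -1.213
d' = 2.734 − (-1.213) = 3.947

d-prime = 3.95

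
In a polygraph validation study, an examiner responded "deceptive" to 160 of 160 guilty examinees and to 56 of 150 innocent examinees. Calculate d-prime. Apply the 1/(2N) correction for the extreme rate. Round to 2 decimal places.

d-prime = 3.06

The hit rate is 160/160 = 1, so apply the 1/(2N) correction: H → 1 − 1/(2·160) = 0.99687.
z(H) = z(0.99687) = 2.734
z(FA) = z(0.37333) = -0.323
d' = 2.734 − (-0.323) = 3.057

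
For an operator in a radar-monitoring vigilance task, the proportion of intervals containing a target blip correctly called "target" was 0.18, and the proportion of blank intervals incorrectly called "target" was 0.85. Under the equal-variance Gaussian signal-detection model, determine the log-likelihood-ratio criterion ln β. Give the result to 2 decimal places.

Φ⁻¹(H) = -0.915
Φ⁻¹(FA) = 1.036
ln β = −½·[z(H)² − z(FA)²] = −0.5 × (0.837 − 1.073) = 0.118

ln β = 0.12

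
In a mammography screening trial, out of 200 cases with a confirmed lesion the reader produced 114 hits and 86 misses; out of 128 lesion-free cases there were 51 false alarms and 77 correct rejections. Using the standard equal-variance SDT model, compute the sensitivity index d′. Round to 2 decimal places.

H = 114/200 = 0.5700
FA = 51/128 = 0.3984
z(0.5700) = 0.176, z(0.3984) = -0.257
d' = z(H) − z(FA) = 0.176 − (-0.257) = 0.433

d′ = 0.43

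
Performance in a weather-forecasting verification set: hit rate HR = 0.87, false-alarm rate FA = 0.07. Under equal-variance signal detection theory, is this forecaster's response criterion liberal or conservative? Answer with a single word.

conservative

z(H) = 1.126, z(FA) = -1.476
c = −½·(z(H) + z(FA)) = 0.175
c > 0 → conservative criterion (biased toward responding “no”).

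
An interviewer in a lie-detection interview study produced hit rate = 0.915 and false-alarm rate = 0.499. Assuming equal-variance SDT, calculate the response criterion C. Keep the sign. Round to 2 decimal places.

Φ⁻¹(H) = Φ⁻¹(0.915) = 1.3722
Φ⁻¹(FA) = Φ⁻¹(0.499) = -0.0025
c = −½·[z(H) + z(FA)] = −0.5 × (1.3722 + (-0.0025)) = -0.68485

C = -0.68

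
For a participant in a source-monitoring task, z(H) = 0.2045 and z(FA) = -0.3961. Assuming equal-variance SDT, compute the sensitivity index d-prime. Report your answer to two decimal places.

d-prime = 0.60

d' = z(H) − z(FA) = 0.2045 − (-0.3961) = 0.6006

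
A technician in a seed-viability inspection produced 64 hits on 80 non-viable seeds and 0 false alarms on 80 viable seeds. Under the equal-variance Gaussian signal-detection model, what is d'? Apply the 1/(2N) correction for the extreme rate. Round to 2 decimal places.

The false-alarm rate is 0/80 = 0, so apply the 1/(2N) correction: FA → 1/(2·80) = 0.00625.
z(H) = z(0.80000) = 0.842
z(FA) = z(0.00625) = -2.498
d' = 0.842 − (-2.498) = 3.340

d' = 3.34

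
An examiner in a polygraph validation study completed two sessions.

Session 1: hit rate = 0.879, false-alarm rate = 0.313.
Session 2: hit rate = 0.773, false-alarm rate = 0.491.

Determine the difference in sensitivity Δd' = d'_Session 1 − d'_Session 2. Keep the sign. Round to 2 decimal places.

Session 1: z(0.879) = 1.170, z(0.313) = -0.487, d' = 1.657
Session 2: z(0.773) = 0.749, z(0.491) = -0.023, d' = 0.772
Δd' = d'_Session 1 − d'_Session 2 = 1.657 − 0.772 = 0.885
Session 1 has the higher sensitivity.

Δd' = 0.89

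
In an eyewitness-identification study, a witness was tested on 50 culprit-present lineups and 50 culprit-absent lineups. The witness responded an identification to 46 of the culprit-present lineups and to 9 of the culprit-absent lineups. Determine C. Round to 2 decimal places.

C = -0.24

H = 46/50 = 0.9200
FA = 9/50 = 0.1800
z(H) = z(0.9200) = 1.4051
z(FA) = z(0.1800) = -0.9154
c = −½·[z(H) + z(FA)] = −0.5 × (1.4051 + (-0.9154)) = -0.24485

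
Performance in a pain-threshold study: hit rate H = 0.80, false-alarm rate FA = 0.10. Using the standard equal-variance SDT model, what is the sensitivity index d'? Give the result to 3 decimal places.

z(H) = 0.8416
z(FA) = -1.2816
d' = z(H) − z(FA) = 0.8416 − (-1.2816) = 2.1232

d' = 2.123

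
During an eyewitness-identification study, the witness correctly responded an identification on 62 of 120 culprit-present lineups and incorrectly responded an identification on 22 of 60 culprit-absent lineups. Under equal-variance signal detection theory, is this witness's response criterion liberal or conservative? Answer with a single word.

conservative

z(H) = 0.042, z(FA) = -0.341
c = −½·(z(H) + z(FA)) = 0.1495
c > 0 → conservative criterion (biased toward responding “no”).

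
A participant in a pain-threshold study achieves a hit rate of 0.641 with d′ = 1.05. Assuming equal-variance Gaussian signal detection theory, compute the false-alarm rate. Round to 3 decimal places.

z(hit rate) = z(0.641) = 0.3611
z(FA) = z(H) − d' = 0.3611 − 1.05 = -0.6889
false-alarm rate = Φ(-0.6889) = 0.2454

false-alarm rate = 0.245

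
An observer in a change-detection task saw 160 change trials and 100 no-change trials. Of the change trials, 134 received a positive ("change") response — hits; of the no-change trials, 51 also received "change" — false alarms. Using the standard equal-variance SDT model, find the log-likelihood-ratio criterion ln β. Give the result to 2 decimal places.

ln β = -0.48

H = 134/160 = 0.8375
FA = 51/100 = 0.5100
Φ⁻¹(H) = 0.984
Φ⁻¹(FA) = 0.025
ln β = −½·[z(H)² − z(FA)²] = −0.5 × (0.968 − 0.001) = -0.4835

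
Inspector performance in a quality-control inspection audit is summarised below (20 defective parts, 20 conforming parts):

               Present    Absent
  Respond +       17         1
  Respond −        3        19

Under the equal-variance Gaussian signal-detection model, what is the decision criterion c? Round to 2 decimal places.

H = 17/20 = 0.8500
FA = 1/20 = 0.0500
Φ⁻¹(H) = Φ⁻¹(0.8500) = 1.036
Φ⁻¹(FA) = Φ⁻¹(0.0500) = -1.645
c = −½·[z(H) + z(FA)] = −0.5 × (1.036 + (-1.645)) = 0.3045
c > 0: the inspector has a conservative response bias.

c = 0.30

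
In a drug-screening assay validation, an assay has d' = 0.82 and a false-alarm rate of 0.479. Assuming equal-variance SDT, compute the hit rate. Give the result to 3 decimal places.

hit rate = 0.779

z(false-alarm rate) = z(0.479) = -0.0527
z(H) = z(FA) + d' = -0.0527 + 0.82 = 0.7673
hit rate = Φ(0.7673) = 0.7785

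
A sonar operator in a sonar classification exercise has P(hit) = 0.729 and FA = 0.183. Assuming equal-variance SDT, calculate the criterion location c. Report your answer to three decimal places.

c = 0.147

Φ⁻¹(H) = Φ⁻¹(0.729) = 0.6098
Φ⁻¹(FA) = Φ⁻¹(0.183) = -0.9040
c = −½·[z(H) + z(FA)] = −0.5 × (0.6098 + (-0.9040)) = 0.1471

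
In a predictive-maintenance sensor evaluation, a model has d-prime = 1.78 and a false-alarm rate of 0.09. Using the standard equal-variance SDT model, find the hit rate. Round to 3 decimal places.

z(false-alarm rate) = z(0.09) = -1.3408
z(H) = z(FA) + d' = -1.3408 + 1.78 = 0.4392
hit rate = Φ(0.4392) = 0.6697

hit rate = 0.670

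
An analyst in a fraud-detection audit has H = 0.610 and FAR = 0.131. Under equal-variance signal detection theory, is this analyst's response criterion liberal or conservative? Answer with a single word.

z(H) = 0.279, z(FA) = -1.122
c = −½·(z(H) + z(FA)) = 0.4215
c > 0 → conservative criterion (biased toward responding “no”).

conservative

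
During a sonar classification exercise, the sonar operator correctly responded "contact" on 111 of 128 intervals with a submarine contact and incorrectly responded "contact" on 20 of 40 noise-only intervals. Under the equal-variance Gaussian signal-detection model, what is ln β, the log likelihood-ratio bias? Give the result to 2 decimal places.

H = 111/128 = 0.8672
FA = 20/40 = 0.5000
z(0.8672) = 1.113, z(0.5000) = 0.000
ln β = −½·[z(H)² − z(FA)²] = −0.5 × (1.239 − 0.000) = -0.6195

ln β = -0.62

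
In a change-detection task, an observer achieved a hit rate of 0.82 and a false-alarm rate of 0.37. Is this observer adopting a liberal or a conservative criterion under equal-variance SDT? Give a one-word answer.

z(H) = 0.915, z(FA) = -0.332
c = −½·(z(H) + z(FA)) = -0.2915
c < 0 → liberal criterion (biased toward responding “yes”).

liberal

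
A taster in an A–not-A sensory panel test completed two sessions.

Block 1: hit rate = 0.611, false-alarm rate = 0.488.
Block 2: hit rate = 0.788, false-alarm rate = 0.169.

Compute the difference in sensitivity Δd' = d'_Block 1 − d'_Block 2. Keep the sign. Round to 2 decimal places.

Block 1: z(0.611) = 0.282, z(0.488) = -0.030, d' = 0.312
Block 2: z(0.788) = 0.800, z(0.169) = -0.958, d' = 1.758
Δd' = d'_Block 1 − d'_Block 2 = 0.312 − 1.758 = -1.446
Block 2 has the higher sensitivity.

Δd' = -1.45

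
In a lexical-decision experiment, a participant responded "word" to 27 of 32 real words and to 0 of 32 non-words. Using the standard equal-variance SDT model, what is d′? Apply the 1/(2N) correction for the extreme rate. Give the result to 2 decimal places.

The false-alarm rate is 0/32 = 0, so apply the 1/(2N) correction: FA → 1/(2·32) = 0.01562.
z(H) = z(0.84375) = 1.010
z(FA) = z(0.01562) = -2.154
d' = 1.010 − (-2.154) = 3.164

d′ = 3.16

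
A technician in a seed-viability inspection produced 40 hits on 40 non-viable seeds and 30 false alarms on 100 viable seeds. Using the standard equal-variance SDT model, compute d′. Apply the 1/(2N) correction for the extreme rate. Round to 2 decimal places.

The hit rate is 40/40 = 1, so apply the 1/(2N) correction: H → 1 − 1/(2·40) = 0.98750.
z(H) = z(0.98750) = 2.241
z(FA) = z(0.30000) = -0.524
d' = 2.241 − (-0.524) = 2.765

d′ = 2.77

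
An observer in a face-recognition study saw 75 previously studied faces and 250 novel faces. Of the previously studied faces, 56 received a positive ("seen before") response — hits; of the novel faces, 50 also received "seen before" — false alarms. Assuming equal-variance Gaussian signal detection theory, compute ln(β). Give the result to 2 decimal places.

ln β = 0.13

H = 56/75 = 0.7467
FA = 50/250 = 0.2000
Φ⁻¹(H) = 0.664
Φ⁻¹(FA) = -0.842
ln β = −½·[z(H)² − z(FA)²] = −0.5 × (0.441 − 0.709) = 0.134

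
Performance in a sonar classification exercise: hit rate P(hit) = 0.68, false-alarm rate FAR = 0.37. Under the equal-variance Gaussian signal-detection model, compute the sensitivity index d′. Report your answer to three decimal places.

z(H) = z(0.68) = 0.4677
z(FA) = z(0.37) = -0.3319
d' = z(H) − z(FA) = 0.4677 − (-0.3319) = 0.7996

d′ = 0.800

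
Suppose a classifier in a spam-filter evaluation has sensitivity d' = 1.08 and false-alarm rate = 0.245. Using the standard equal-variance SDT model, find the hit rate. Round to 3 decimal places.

hit rate = 0.652

z(false-alarm rate) = z(0.245) = -0.6903
z(H) = z(FA) + d' = -0.6903 + 1.08 = 0.3897
hit rate = Φ(0.3897) = 0.6516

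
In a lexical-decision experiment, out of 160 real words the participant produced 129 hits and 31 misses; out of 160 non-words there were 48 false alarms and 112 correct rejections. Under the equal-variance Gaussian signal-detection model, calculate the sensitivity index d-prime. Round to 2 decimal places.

d-prime = 1.39

H = 129/160 = 0.8063
FA = 48/160 = 0.3000
z(0.8063) = 0.8643, z(0.3000) = -0.5244
d' = z(H) − z(FA) = 0.8643 − (-0.5244) = 1.3887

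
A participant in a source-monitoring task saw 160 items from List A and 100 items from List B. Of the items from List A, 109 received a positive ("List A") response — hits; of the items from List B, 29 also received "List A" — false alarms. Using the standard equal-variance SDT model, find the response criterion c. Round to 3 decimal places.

c = 0.041

H = 109/160 = 0.6813
FA = 29/100 = 0.2900
z(0.6813) = 0.4713, z(0.2900) = -0.5534
c = −½·[z(H) + z(FA)] = −0.5 × (0.4713 + (-0.5534)) = 0.04105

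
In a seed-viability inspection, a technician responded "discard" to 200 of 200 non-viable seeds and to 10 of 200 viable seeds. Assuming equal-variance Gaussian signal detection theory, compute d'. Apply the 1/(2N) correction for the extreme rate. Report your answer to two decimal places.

d' = 4.45

The hit rate is 200/200 = 1, so apply the 1/(2N) correction: H → 1 − 1/(2·200) = 0.99750.
z(H) = z(0.99750) = 2.807
z(FA) = z(0.05000) = -1.645
d' = 2.807 − (-1.645) = 4.452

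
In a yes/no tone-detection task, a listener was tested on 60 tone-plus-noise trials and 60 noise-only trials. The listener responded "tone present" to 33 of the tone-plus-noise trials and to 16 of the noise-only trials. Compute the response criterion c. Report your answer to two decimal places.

c = 0.25

H = 33/60 = 0.5500
FA = 16/60 = 0.2667
z(H) = z(0.5500) = 0.1257
z(FA) = z(0.2667) = -0.6228
c = −½·[z(H) + z(FA)] = −0.5 × (0.1257 + (-0.6228)) = 0.24855
c > 0: the listener has a conservative response bias.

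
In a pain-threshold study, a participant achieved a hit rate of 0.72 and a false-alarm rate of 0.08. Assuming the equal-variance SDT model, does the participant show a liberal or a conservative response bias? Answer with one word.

z(H) = 0.583, z(FA) = -1.405
c = −½·(z(H) + z(FA)) = 0.411
c > 0 → conservative criterion (biased toward responding “no”).

conservative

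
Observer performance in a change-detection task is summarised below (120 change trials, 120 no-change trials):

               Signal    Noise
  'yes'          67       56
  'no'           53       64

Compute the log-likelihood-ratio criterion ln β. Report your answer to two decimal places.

H = 67/120 = 0.5583
FA = 56/120 = 0.4667
z(H) = 0.147
z(FA) = -0.084
ln β = −½·[z(H)² − z(FA)²] = −0.5 × (0.022 − 0.007) = -0.0075

ln β = -0.01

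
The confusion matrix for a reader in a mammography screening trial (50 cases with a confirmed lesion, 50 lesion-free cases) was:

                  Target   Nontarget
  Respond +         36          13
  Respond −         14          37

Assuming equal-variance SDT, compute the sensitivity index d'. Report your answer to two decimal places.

d' = 1.23

H = 36/50 = 0.7200
FA = 13/50 = 0.2600
z(H) = z(0.7200) = 0.5828
z(FA) = z(0.2600) = -0.6433
d' = z(H) − z(FA) = 0.5828 − (-0.6433) = 1.2261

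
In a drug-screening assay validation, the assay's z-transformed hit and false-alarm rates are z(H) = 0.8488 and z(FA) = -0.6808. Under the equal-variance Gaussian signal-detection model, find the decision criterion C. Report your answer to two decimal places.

c = −½·[z(H) + z(FA)] = −½·(0.8488 + (-0.6808)) = -0.0840
c < 0: the assay has a liberal response bias.

C = -0.08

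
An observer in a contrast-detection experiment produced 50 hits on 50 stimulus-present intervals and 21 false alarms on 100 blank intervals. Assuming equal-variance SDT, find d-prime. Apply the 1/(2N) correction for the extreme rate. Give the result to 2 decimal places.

The hit rate is 50/50 = 1, so apply the 1/(2N) correction: H → 1 − 1/(2·50) = 0.99000.
z(H) = z(0.99000) = 2.326
z(FA) = z(0.21000) = -0.806
d' = 2.326 − (-0.806) = 3.132

d-prime = 3.13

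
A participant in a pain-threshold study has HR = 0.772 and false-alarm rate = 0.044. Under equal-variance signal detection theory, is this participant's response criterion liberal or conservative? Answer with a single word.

conservative

z(H) = 0.745, z(FA) = -1.706
c = −½·(z(H) + z(FA)) = 0.4805
c > 0 → conservative criterion (biased toward responding “no”).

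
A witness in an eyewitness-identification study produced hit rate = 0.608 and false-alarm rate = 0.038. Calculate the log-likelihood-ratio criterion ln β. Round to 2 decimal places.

ln β = 1.54

Φ⁻¹(0.608) = 0.274, Φ⁻¹(0.038) = -1.774
ln β = −½·[z(H)² − z(FA)²] = −0.5 × (0.075 − 3.147) = 1.536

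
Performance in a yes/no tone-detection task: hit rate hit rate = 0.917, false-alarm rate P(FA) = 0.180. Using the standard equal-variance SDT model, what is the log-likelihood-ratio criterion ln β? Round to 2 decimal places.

z(H) = z(0.917) = 1.385
z(FA) = z(0.180) = -0.915
ln β = −½·[z(H)² − z(FA)²] = −0.5 × (1.918 − 0.837) = -0.5405

ln β = -0.54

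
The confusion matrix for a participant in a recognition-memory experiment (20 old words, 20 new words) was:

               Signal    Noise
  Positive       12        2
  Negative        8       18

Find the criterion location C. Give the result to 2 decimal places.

H = 12/20 = 0.6000
FA = 2/20 = 0.1000
z(H) = z(0.6000) = 0.253
z(FA) = z(0.1000) = -1.282
c = −½·[z(H) + z(FA)] = −0.5 × (0.253 + (-1.282)) = 0.5145

C = 0.51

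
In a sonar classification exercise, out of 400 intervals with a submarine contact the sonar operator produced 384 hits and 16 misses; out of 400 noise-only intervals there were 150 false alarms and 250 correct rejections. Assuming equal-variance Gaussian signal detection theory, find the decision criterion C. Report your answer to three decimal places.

C = -0.716

H = 384/400 = 0.9600
FA = 150/400 = 0.3750
Φ⁻¹(H) = Φ⁻¹(0.9600) = 1.7507
Φ⁻¹(FA) = Φ⁻¹(0.3750) = -0.3186
c = −½·[z(H) + z(FA)] = −0.5 × (1.7507 + (-0.3186)) = -0.71605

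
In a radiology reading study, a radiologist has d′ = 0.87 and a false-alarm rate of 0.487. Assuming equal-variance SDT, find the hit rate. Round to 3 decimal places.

z(false-alarm rate) = z(0.487) = -0.0326
z(H) = z(FA) + d' = -0.0326 + 0.87 = 0.8374
hit rate = Φ(0.8374) = 0.7988

hit rate = 0.799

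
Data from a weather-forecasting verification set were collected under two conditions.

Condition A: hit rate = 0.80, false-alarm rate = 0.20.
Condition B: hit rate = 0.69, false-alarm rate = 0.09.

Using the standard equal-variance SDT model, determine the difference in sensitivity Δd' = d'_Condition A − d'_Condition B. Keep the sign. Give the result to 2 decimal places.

Δd' = -0.15

Condition A: z(0.80) = 0.842, z(0.20) = -0.842, d' = 1.684
Condition B: z(0.69) = 0.496, z(0.09) = -1.341, d' = 1.837
Δd' = d'_Condition A − d'_Condition B = 1.684 − 1.837 = -0.153
Condition B has the higher sensitivity.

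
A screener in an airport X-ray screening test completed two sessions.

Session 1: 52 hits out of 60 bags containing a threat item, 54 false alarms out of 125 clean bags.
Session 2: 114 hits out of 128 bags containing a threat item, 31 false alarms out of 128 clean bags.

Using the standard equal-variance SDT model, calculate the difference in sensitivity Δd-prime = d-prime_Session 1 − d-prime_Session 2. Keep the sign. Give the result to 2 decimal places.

Session 1: z(0.8667) = 1.111, z(0.4320) = -0.171, d' = 1.282
Session 2: z(0.8906) = 1.230, z(0.2422) = -0.699, d' = 1.929
Δd' = d'_Session 1 − d'_Session 2 = 1.282 − 1.929 = -0.647
Session 2 has the higher sensitivity.

Δd-prime = -0.65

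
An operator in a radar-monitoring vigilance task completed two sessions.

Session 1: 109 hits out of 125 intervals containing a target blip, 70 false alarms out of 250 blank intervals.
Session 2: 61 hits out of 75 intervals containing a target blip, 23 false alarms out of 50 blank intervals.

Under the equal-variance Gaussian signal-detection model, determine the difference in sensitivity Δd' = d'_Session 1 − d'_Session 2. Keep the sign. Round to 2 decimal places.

Session 1: z(0.8720) = 1.136, z(0.2800) = -0.583, d' = 1.719
Session 2: z(0.8133) = 0.890, z(0.4600) = -0.100, d' = 0.990
Δd' = d'_Session 1 − d'_Session 2 = 1.719 − 0.990 = 0.729
Session 1 has the higher sensitivity.

Δd' = 0.73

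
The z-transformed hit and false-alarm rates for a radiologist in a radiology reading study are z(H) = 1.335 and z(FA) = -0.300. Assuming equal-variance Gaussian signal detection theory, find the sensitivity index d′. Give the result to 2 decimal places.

d′ = 1.64

d' = z(H) − z(FA) = 1.335 − (-0.300) = 1.635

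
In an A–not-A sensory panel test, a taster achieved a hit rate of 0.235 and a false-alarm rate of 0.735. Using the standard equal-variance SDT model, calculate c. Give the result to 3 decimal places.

z(0.235) = -0.7225, z(0.735) = 0.6280
c = −½·[z(H) + z(FA)] = −0.5 × (-0.7225 + 0.6280) = 0.04725

c = 0.047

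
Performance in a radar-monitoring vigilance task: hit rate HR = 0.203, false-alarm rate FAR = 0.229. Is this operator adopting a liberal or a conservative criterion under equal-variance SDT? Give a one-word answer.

conservative

z(H) = -0.831, z(FA) = -0.742
c = −½·(z(H) + z(FA)) = 0.7865
c > 0 → conservative criterion (biased toward responding “no”).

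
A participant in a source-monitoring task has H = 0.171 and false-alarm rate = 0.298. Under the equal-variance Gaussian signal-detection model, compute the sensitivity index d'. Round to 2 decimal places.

d' = -0.42

z(H) = z(0.171) = -0.9502
z(FA) = z(0.298) = -0.5302
d' = z(H) − z(FA) = -0.9502 − (-0.5302) = -0.4200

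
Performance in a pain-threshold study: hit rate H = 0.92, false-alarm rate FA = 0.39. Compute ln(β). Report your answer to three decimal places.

z(H) = z(0.92) = 1.4051
z(FA) = z(0.39) = -0.2793
ln β = −½·[z(H)² − z(FA)²] = −0.5 × (1.9743 − 0.0780) = -0.94815

ln β = -0.948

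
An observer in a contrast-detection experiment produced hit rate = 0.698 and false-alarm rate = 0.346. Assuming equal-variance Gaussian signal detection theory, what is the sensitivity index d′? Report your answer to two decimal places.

Φ⁻¹(H) = 0.5187
Φ⁻¹(FA) = -0.3961
d' = z(H) − z(FA) = 0.5187 − (-0.3961) = 0.9148

d′ = 0.91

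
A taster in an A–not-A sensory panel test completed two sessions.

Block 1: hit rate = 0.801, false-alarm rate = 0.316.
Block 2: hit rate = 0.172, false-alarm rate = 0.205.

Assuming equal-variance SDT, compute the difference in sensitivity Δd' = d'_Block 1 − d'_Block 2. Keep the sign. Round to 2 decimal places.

Δd' = 1.45

Block 1: z(0.801) = 0.845, z(0.316) = -0.479, d' = 1.324
Block 2: z(0.172) = -0.946, z(0.205) = -0.824, d' = -0.122
Δd' = d'_Block 1 − d'_Block 2 = 1.324 − (-0.122) = 1.446
Block 1 has the higher sensitivity.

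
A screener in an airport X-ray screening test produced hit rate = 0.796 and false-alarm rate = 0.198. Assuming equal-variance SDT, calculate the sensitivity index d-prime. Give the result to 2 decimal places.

z(H) = z(0.796) = 0.8274
z(FA) = z(0.198) = -0.8488
d' = z(H) − z(FA) = 0.8274 − (-0.8488) = 1.6762

d-prime = 1.68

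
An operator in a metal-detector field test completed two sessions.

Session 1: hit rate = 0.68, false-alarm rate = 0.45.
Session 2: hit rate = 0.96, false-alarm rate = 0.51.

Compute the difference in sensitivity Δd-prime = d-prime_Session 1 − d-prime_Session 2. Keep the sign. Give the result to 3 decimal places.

Session 1: z(0.68) = 0.4677, z(0.45) = -0.1257, d' = 0.5934
Session 2: z(0.96) = 1.7507, z(0.51) = 0.0251, d' = 1.7256
Δd' = d'_Session 1 − d'_Session 2 = 0.5934 − 1.7256 = -1.1322
Session 2 has the higher sensitivity.

Δd-prime = -1.132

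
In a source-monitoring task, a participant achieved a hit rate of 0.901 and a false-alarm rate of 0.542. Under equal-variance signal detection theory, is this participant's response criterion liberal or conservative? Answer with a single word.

z(H) = 1.287, z(FA) = 0.105
c = −½·(z(H) + z(FA)) = -0.696
c < 0 → liberal criterion (biased toward responding “yes”).

liberal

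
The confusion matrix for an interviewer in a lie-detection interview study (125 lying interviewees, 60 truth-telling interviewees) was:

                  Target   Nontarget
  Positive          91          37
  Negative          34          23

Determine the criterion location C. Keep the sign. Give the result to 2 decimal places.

C = -0.45

H = 91/125 = 0.7280
FA = 37/60 = 0.6167
Φ⁻¹(H) = Φ⁻¹(0.7280) = 0.607
Φ⁻¹(FA) = Φ⁻¹(0.6167) = 0.297
c = −½·[z(H) + z(FA)] = −0.5 × (0.607 + 0.297) = -0.452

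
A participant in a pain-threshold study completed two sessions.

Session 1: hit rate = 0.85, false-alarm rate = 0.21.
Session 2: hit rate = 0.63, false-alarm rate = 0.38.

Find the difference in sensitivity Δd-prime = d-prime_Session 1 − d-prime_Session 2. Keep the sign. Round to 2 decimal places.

Δd-prime = 1.21

Session 1: z(0.85) = 1.036, z(0.21) = -0.806, d' = 1.842
Session 2: z(0.63) = 0.332, z(0.38) = -0.305, d' = 0.637
Δd' = d'_Session 1 − d'_Session 2 = 1.842 − 0.637 = 1.205
Session 1 has the higher sensitivity.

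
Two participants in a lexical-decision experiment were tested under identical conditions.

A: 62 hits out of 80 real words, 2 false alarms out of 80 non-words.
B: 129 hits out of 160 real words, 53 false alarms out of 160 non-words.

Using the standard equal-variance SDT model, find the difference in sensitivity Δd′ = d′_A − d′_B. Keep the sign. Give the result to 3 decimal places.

Δd′ = 1.415

A: z(0.7750) = 0.7554, z(0.0250) = -1.9600, d' = 2.7154
B: z(0.8063) = 0.8643, z(0.3312) = -0.4366, d' = 1.3009
Δd' = d'_A − d'_B = 2.7154 − 1.3009 = 1.4145
A has the higher sensitivity.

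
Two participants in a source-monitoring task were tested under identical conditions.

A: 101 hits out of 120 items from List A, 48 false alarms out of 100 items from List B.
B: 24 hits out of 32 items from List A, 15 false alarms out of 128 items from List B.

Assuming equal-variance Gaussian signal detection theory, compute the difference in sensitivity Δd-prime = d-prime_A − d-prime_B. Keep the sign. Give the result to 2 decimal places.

A: z(0.8417) = 1.001, z(0.4800) = -0.050, d' = 1.051
B: z(0.7500) = 0.674, z(0.1172) = -1.189, d' = 1.863
Δd' = d'_A − d'_B = 1.051 − 1.863 = -0.812
B has the higher sensitivity.

Δd-prime = -0.81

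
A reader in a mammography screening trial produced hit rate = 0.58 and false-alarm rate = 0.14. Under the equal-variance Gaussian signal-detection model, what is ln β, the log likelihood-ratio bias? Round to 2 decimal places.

ln β = 0.56

Φ⁻¹(0.58) = 0.202, Φ⁻¹(0.14) = -1.080
ln β = −½·[z(H)² − z(FA)²] = −0.5 × (0.041 − 1.166) = 0.5625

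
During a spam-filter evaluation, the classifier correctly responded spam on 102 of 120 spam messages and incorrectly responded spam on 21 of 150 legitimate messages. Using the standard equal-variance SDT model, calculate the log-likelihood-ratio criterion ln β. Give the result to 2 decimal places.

ln β = 0.05

H = 102/120 = 0.8500
FA = 21/150 = 0.1400
z(H) = z(0.8500) = 1.036
z(FA) = z(0.1400) = -1.080
ln β = −½·[z(H)² − z(FA)²] = −0.5 × (1.073 − 1.166) = 0.0465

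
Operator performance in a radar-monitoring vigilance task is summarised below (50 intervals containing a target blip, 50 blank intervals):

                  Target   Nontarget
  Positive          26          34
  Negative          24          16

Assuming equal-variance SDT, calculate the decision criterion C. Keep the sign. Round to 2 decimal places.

C = -0.26

H = 26/50 = 0.5200
FA = 34/50 = 0.6800
Φ⁻¹(H) = Φ⁻¹(0.5200) = 0.050
Φ⁻¹(FA) = Φ⁻¹(0.6800) = 0.468
c = −½·[z(H) + z(FA)] = −0.5 × (0.050 + 0.468) = -0.259
c < 0: the operator has a liberal response bias.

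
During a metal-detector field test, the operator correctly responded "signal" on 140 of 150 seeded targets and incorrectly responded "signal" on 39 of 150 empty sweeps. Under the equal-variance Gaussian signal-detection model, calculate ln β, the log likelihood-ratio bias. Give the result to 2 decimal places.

H = 140/150 = 0.9333
FA = 39/150 = 0.2600
z(H) = 1.501
z(FA) = -0.643
ln β = −½·[z(H)² − z(FA)²] = −0.5 × (2.253 − 0.413) = -0.920

ln β = -0.92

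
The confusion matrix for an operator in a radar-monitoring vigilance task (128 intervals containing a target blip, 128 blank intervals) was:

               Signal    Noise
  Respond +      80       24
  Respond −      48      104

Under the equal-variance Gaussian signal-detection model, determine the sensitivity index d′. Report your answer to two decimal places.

d′ = 1.21

H = 80/128 = 0.6250
FA = 24/128 = 0.1875
z(0.6250) = 0.3186, z(0.1875) = -0.8871
d' = z(H) − z(FA) = 0.3186 − (-0.8871) = 1.2057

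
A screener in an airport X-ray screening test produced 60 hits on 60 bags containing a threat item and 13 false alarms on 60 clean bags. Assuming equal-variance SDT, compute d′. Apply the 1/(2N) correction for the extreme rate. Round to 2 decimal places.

The hit rate is 60/60 = 1, so apply the 1/(2N) correction: H → 1 − 1/(2·60) = 0.99167.
z(H) = z(0.99167) = 2.394
z(FA) = z(0.21667) = -0.783
d' = 2.394 − (-0.783) = 3.177

d′ = 3.18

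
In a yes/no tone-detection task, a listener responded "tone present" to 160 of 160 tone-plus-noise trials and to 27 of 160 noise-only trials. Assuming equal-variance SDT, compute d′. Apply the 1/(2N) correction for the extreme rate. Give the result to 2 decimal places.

The hit rate is 160/160 = 1, so apply the 1/(2N) correction: H → 1 − 1/(2·160) = 0.99687.
z(H) = z(0.99687) = 2.734
z(FA) = z(0.16875) = -0.959
d' = 2.734 − (-0.959) = 3.693

d′ = 3.69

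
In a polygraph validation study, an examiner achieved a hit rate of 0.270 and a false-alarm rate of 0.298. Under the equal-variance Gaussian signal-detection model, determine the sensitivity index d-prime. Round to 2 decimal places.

Φ⁻¹(H) = -0.6128
Φ⁻¹(FA) = -0.5302
d' = z(H) − z(FA) = -0.6128 − (-0.5302) = -0.0826

d-prime = -0.08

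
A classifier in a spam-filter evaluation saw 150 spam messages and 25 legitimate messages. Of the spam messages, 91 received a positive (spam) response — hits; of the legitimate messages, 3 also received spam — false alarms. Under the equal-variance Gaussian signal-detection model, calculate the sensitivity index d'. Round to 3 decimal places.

H = 91/150 = 0.6067
FA = 3/25 = 0.1200
z(H) = 0.2707
z(FA) = -1.1750
d' = z(H) − z(FA) = 0.2707 − (-1.1750) = 1.4457

d' = 1.446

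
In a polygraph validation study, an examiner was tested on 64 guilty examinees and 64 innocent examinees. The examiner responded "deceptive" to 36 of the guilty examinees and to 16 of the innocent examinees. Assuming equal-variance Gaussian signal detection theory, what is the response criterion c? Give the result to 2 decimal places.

c = 0.26

H = 36/64 = 0.5625
FA = 16/64 = 0.2500
z(H) = 0.157
z(FA) = -0.674
c = −½·[z(H) + z(FA)] = −0.5 × (0.157 + (-0.674)) = 0.2585
c > 0: the examiner has a conservative response bias.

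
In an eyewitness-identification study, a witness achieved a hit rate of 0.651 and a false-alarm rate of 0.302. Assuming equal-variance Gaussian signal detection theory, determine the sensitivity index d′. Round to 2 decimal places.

z(0.651) = 0.388, z(0.302) = -0.519
d' = z(H) − z(FA) = 0.388 − (-0.519) = 0.907

d′ = 0.91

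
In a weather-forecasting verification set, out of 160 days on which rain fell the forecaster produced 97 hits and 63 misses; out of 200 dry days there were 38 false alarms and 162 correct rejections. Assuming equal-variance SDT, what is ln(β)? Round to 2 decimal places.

ln β = 0.35

H = 97/160 = 0.6062
FA = 38/200 = 0.1900
z(0.6062) = 0.269, z(0.1900) = -0.878
ln β = −½·[z(H)² − z(FA)²] = −0.5 × (0.072 − 0.771) = 0.3495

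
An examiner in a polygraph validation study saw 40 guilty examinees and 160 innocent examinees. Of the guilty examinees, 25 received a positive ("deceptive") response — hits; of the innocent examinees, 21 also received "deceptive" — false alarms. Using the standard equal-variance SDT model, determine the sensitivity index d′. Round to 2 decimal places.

H = 25/40 = 0.6250
FA = 21/160 = 0.1313
z(0.6250) = 0.319, z(0.1313) = -1.120
d' = z(H) − z(FA) = 0.319 − (-1.120) = 1.439

d′ = 1.44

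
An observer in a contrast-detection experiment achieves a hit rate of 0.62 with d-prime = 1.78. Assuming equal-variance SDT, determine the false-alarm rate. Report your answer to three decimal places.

z(hit rate) = z(0.62) = 0.3055
z(FA) = z(H) − d' = 0.3055 − 1.78 = -1.4745
false-alarm rate = Φ(-1.4745) = 0.0702

false-alarm rate = 0.070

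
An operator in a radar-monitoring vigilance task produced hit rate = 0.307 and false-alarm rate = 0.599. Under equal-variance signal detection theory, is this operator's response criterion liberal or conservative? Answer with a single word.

z(H) = -0.504, z(FA) = 0.251
c = −½·(z(H) + z(FA)) = 0.1265
c > 0 → conservative criterion (biased toward responding “no”).

conservative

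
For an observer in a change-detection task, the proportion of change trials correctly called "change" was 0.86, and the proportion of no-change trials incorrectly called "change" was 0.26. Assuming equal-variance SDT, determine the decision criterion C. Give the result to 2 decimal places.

C = -0.22

z(H) = z(0.86) = 1.080
z(FA) = z(0.26) = -0.643
c = −½·[z(H) + z(FA)] = −0.5 × (1.080 + (-0.643)) = -0.2185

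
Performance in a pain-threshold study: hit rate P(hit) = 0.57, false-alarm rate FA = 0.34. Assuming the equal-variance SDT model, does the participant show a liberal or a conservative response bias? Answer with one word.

conservative

z(H) = 0.176, z(FA) = -0.412
c = −½·(z(H) + z(FA)) = 0.118
c > 0 → conservative criterion (biased toward responding “no”).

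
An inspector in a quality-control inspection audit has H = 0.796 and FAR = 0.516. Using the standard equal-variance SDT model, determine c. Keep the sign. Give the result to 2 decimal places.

c = -0.43

Φ⁻¹(H) = 0.827
Φ⁻¹(FA) = 0.040
c = −½·[z(H) + z(FA)] = −0.5 × (0.827 + 0.040) = -0.4335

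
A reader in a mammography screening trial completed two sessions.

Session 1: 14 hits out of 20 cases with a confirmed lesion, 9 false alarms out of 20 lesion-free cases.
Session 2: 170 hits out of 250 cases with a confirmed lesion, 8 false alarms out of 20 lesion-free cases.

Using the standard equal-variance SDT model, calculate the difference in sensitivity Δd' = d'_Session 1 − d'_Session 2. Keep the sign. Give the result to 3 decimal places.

Δd' = -0.071

Session 1: z(0.7000) = 0.5244, z(0.4500) = -0.1257, d' = 0.6501
Session 2: z(0.6800) = 0.4677, z(0.4000) = -0.2533, d' = 0.7210
Δd' = d'_Session 1 − d'_Session 2 = 0.6501 − 0.7210 = -0.0709
Session 2 has the higher sensitivity.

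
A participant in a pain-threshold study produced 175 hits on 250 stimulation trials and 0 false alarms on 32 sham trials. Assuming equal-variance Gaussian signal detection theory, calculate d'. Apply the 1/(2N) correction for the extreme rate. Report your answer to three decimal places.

d' = 2.678

The false-alarm rate is 0/32 = 0, so apply the 1/(2N) correction: FA → 1/(2·32) = 0.01562.
z(H) = z(0.70000) = 0.5244
z(FA) = z(0.01562) = -2.1540
d' = 0.5244 − (-2.1540) = 2.6784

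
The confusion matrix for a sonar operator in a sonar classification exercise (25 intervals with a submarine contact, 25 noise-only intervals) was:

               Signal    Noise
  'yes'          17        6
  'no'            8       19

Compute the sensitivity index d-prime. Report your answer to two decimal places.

H = 17/25 = 0.6800
FA = 6/25 = 0.2400
z(0.6800) = 0.4677, z(0.2400) = -0.7063
d' = z(H) − z(FA) = 0.4677 − (-0.7063) = 1.1740

d-prime = 1.17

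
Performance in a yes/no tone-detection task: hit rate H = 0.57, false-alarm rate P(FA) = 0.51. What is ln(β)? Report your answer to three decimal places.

ln β = -0.015

z(H) = z(0.57) = 0.1764
z(FA) = z(0.51) = 0.0251
ln β = −½·[z(H)² − z(FA)²] = −0.5 × (0.0311 − 0.0006) = -0.01525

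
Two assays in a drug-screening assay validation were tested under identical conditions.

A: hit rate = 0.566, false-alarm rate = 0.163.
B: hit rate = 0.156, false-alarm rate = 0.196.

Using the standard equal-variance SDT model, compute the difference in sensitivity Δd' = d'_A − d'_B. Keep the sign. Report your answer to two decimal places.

Δd' = 1.30

A: z(0.566) = 0.166, z(0.163) = -0.982, d' = 1.148
B: z(0.156) = -1.011, z(0.196) = -0.856, d' = -0.155
Δd' = d'_A − d'_B = 1.148 − (-0.155) = 1.303
A has the higher sensitivity.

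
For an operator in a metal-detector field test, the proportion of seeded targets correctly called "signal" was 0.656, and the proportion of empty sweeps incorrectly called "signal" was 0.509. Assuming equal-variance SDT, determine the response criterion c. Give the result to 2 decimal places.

z(0.656) = 0.402, z(0.509) = 0.023
c = −½·[z(H) + z(FA)] = −0.5 × (0.402 + 0.023) = -0.2125
c < 0: the operator has a liberal response bias.

c = -0.21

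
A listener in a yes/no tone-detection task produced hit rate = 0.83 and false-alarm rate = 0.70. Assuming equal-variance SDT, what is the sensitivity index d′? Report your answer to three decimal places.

z(H) = 0.9542
z(FA) = 0.5244
d' = z(H) − z(FA) = 0.9542 − 0.5244 = 0.4298

d′ = 0.430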